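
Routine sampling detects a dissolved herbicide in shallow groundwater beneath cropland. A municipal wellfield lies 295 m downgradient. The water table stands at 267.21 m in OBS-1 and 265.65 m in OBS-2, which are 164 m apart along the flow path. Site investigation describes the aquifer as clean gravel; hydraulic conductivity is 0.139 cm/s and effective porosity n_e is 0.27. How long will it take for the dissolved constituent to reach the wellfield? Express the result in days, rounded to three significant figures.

Hydraulic gradient i = (267.21 − 265.65) / 164 = 1.56 / 164 = 0.009512
K = 0.139 cm/s × 864 = 120.1 m/d
q = Ki = 120.1 × 0.009512 = 1.142 m/d
v_s = q/n_e = 1.142/0.27 = 4.231 m/d
t = L / v = 295 / 4.231 = 69.72 d

69.7 days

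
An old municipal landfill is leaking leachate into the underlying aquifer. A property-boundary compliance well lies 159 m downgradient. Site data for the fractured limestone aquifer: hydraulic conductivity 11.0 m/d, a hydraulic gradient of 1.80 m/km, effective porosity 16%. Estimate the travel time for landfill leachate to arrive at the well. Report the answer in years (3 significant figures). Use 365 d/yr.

q = Ki = 11.0 × 0.0018 = 0.01980 m/d
v_s = q/n_e = 0.01980/0.16 = 0.1237 m/d
t = L / v = 159 / 0.1237 = 1285 d
   = 1285 / 365 = 3.52 yr

3.52 years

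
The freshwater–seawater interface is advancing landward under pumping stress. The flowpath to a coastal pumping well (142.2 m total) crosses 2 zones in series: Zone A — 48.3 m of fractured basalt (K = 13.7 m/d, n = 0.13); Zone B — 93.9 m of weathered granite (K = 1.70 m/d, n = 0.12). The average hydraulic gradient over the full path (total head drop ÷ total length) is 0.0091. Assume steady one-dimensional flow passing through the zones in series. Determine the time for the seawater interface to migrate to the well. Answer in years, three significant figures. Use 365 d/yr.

Continuity: the same q passes through each zone, so ΔH = q·Σ(L_j/K_j) — the zones act as resistances in series.
Σ(L/K) = 48.3/13.7 + 93.9/1.70 = 3.526 + 55.24 = 58.76 d
K_eq = L_total / Σ(L/K) = 142.2 / 58.76 = 2.420 m/d
q = K_eq · i = 2.420 × 0.0091 = 0.02202 m/d (same in every zone)
Zone A: v = q/n = 0.02202/0.13 = 0.1694 m/d → t_A = 48.3/0.1694 = 285.1 d
Zone B: v = q/n = 0.02202/0.12 = 0.1835 m/d → t_B = 93.9/0.1835 = 511.7 d
Total t = 285.1 + 511.7 = 796.8 d
   = 796.8 / 365 = 2.18 yr

2.18 years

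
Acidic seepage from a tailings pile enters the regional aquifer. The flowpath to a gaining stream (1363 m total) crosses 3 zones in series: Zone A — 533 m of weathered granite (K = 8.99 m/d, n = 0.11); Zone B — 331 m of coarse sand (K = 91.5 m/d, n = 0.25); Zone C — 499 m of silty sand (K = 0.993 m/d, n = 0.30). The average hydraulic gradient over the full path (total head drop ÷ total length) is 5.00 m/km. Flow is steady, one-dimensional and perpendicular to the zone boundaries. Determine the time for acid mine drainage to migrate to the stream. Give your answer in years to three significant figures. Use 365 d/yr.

Continuity: the same q passes through each zone, so ΔH = q·Σ(L_j/K_j) — the zones act as resistances in series.
Σ(L/K) = 533/8.99 + 331/91.5 + 499/0.993 = 59.29 + 3.617 + 502.5 = 565.4 d
K_eq = L_total / Σ(L/K) = 1363 / 565.4 = 2.411 m/d
q = K_eq · i = 2.411 × 0.0050 = 0.01205 m/d (same in every zone)
Zone A: v = q/n = 0.01205/0.11 = 0.1096 m/d → t_A = 533/0.1096 = 4864 d
Zone B: v = q/n = 0.01205/0.25 = 0.04821 m/d → t_B = 331/0.04821 = 6866 d
Zone C: v = q/n = 0.01205/0.30 = 0.04018 m/d → t_C = 499/0.04018 = 12420 d
Total t = 4864 + 6866 + 12420 = 24150 d
   = 24150 / 365 = 66.2 yr

66.2 years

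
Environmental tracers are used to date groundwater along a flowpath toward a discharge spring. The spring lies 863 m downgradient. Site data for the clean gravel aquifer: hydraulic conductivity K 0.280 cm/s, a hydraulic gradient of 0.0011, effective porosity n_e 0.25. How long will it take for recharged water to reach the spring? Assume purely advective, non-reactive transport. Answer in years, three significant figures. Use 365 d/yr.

2.22 years

K = 0.280 cm/s × 864 = 241.9 m/d
q = Ki = 241.9 × 0.0011 = 0.2661 m/d
Average linear velocity = 0.2661 / 0.25 = 1.064 m/d
t = L / v = 863 / 1.064 = 810.7 d
   = 810.7 / 365 = 2.22 yr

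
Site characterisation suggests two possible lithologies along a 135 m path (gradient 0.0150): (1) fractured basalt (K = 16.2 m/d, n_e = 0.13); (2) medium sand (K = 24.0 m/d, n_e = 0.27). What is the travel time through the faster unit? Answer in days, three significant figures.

Unit 1 (fractured basalt): v = 16.2×0.015/0.13 = 1.869 m/d, t = 135/1.869 = 72.22 d
Unit 2 (medium sand): v = 24.0×0.015/0.27 = 1.333 m/d, t = 135/1.333 = 101.3 d
Faster unit: t = 72.2 d

72.2 days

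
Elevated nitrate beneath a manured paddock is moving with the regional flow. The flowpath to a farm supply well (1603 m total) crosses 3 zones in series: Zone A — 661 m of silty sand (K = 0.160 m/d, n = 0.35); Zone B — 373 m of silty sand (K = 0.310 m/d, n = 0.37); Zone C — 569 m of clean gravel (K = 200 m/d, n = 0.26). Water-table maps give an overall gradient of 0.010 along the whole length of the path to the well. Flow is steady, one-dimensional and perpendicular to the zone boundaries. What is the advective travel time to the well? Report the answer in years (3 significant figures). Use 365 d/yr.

472 years

Continuity: the same q passes through each zone, so ΔH = q·Σ(L_j/K_j) — the zones act as resistances in series.
Σ(L/K) = 661/0.160 + 373/0.310 + 569/200 = 4131 + 1203 + 2.845 = 5337 d
K_eq = L_total / Σ(L/K) = 1603 / 5337 = 0.3003 m/d
q = K_eq · i = 0.3003 × 0.010 = 0.003003 m/d (same in every zone)
Zone A: v = q/n = 0.003003/0.35 = 0.008581 m/d → t_A = 661/0.008581 = 77030 d
Zone B: v = q/n = 0.003003/0.37 = 0.008117 m/d → t_B = 373/0.008117 = 45950 d
Zone C: v = q/n = 0.003003/0.26 = 0.01155 m/d → t_C = 569/0.01155 = 49260 d
Total t = 77030 + 45950 + 49260 = 172200 d
   = 172200 / 365 = 472 yr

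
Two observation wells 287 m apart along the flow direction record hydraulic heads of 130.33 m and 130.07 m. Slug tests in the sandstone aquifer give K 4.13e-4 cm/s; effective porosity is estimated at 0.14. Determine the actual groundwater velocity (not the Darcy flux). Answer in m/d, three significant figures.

0.00231 m/d

Hydraulic gradient i = (130.33 − 130.07) / 287 = 0.26 / 287 = 9.059e-4
K = 4.13e-4 cm/s × 864 = 0.3568 m/d
Darcy flux q = K·i = 0.3568 × 9.059e-4 = 3.233e-4 m/d
v = Ki/n = 0.3568·9.059e-4/0.14 = 0.002309 m/d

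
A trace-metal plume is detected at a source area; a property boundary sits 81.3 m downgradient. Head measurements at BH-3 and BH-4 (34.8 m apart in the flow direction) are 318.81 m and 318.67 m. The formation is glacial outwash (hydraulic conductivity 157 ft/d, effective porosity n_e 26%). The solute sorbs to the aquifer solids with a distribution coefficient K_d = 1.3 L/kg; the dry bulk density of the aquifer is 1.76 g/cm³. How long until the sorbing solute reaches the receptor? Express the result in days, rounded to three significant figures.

Hydraulic gradient i = (318.81 − 318.67) / 34.8 = 0.14 / 34.8 = 0.004023
K = 157 ft/d × 0.3048 = 47.85 m/d
q = Ki = 47.85 × 0.004023 = 0.1925 m/d
Seepage velocity v = q / n = 0.1925 / 0.26 = 0.7404 m/d
Retardation R = 1 + ρ_b·K_d/n = 1 + 1.76×1.3/0.26 = 9.800
Contaminant velocity v_c = v/R = 0.7404/9.800 = 0.07556 m/d
t = L/v_c = 81.3/0.07556 = 1076 d

1080 days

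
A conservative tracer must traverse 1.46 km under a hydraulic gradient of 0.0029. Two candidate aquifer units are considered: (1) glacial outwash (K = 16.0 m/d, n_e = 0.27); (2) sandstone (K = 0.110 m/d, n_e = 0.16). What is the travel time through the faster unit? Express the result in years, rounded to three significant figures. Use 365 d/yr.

23.3 years

Unit 1 (glacial outwash): v = 16.0×0.0029/0.27 = 0.1719 m/d, t = 1460/0.1719 = 8496 d
Unit 2 (sandstone): v = 0.110×0.0029/0.16 = 0.001994 m/d, t = 1460/0.001994 = 732300 d
Faster: 8496 d / 365 = 23.3 yr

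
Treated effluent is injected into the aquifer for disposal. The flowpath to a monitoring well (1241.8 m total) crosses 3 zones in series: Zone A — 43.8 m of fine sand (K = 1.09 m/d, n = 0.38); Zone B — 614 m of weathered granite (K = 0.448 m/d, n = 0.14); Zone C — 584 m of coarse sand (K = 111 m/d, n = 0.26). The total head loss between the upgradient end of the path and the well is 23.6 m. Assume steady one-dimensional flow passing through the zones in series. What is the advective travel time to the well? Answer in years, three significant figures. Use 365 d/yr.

41.8 years

Continuity: the same q passes through each zone, so ΔH = q·Σ(L_j/K_j) — the zones act as resistances in series.
Σ(L/K) = 43.8/1.09 + 614/0.448 + 584/111 = 40.18 + 1371 + 5.261 = 1416 d
q = ΔH / Σ(L/K) = 23.6 / 1416 = 0.01667 m/d (same in every zone)
Zone A: v = q/n = 0.01667/0.38 = 0.04386 m/d → t_A = 43.8/0.04386 = 998.6 d
Zone B: v = q/n = 0.01667/0.14 = 0.1190 m/d → t_B = 614/0.1190 = 5158 d
Zone C: v = q/n = 0.01667/0.26 = 0.06410 m/d → t_C = 584/0.06410 = 9110 d
Total t = 998.6 + 5158 + 9110 = 15270 d
   = 15270 / 365 = 41.8 yr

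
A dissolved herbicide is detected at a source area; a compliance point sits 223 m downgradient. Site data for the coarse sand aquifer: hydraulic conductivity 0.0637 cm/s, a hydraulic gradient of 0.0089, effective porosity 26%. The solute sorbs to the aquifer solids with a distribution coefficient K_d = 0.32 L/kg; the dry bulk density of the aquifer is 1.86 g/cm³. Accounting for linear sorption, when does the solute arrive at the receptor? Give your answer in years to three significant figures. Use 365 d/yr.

K = 0.0637 cm/s × 864 = 55.04 m/d
q = Ki = 55.04 × 0.0089 = 0.4898 m/d
Average linear velocity = 0.4898 / 0.26 = 1.884 m/d
Retardation R = 1 + ρ_b·K_d/n = 1 + 1.86×0.32/0.26 = 3.289
Contaminant velocity v_c = v/R = 1.884/3.289 = 0.5728 m/d
t = L/v_c = 223/0.5728 = 389.3 d
   = 389.3/365 = 1.07 yr

1.07 years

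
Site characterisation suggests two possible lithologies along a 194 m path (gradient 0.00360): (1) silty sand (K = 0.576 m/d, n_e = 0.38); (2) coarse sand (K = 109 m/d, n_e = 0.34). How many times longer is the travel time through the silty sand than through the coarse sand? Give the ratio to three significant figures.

Unit 1 (silty sand): v = 0.576×0.0036/0.38 = 0.005457 m/d, t = 194/0.005457 = 35550 d
Unit 2 (coarse sand): v = 109×0.0036/0.34 = 1.154 m/d, t = 194/1.154 = 168.1 d
t(silty sand) / t(coarse sand) = 35550/168.1 = 211

211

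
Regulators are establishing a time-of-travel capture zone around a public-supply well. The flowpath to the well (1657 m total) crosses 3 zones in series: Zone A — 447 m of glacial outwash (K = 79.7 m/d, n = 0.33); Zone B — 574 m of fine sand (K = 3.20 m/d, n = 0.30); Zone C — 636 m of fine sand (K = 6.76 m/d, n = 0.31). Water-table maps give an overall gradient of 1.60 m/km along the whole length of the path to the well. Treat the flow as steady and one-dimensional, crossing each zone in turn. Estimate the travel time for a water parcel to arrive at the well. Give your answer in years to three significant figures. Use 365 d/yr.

149 years

For zones in series the flux q is common to all zones; the equivalent conductivity is the harmonic (thickness-weighted) mean, K_eq = L_total / Σ(L_j/K_j).
Σ(L/K) = 447/79.7 + 574/3.20 + 636/6.76 = 5.609 + 179.4 + 94.08 = 279.1 d
K_eq = L_total / Σ(L/K) = 1657 / 279.1 = 5.938 m/d
q = K_eq · i = 5.938 × 0.0016 = 0.009500 m/d (same in every zone)
Zone A: v = q/n = 0.009500/0.33 = 0.02879 m/d → t_A = 447/0.02879 = 15530 d
Zone B: v = q/n = 0.009500/0.30 = 0.03167 m/d → t_B = 574/0.03167 = 18130 d
Zone C: v = q/n = 0.009500/0.31 = 0.03065 m/d → t_C = 636/0.03065 = 20750 d
Total t = 15530 + 18130 + 20750 = 54410 d
   = 54410 / 365 = 149 yr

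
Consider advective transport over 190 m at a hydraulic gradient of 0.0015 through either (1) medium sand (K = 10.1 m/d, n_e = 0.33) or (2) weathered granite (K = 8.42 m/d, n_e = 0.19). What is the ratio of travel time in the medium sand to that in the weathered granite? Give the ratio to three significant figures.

1.45

Unit 1 (medium sand): v = 10.1×0.0015/0.33 = 0.04591 m/d, t = 190/0.04591 = 4139 d
Unit 2 (weathered granite): v = 8.42×0.0015/0.19 = 0.06647 m/d, t = 190/0.06647 = 2858 d
t(medium sand) / t(weathered granite) = 4139/2858 = 1.45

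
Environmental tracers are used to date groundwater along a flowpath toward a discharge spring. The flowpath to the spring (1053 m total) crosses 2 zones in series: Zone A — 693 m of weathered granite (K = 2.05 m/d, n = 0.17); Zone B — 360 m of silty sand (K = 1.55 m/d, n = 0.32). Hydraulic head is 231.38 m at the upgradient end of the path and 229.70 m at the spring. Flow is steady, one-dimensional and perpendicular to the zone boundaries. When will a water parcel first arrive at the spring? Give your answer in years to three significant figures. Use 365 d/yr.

217 years

Total head drop ΔH = 231.38 − 229.70 = 1.68 m
Continuity: the same q passes through each zone, so ΔH = q·Σ(L_j/K_j) — the zones act as resistances in series.
Σ(L/K) = 693/2.05 + 360/1.55 = 338.0 + 232.3 = 570.3 d
q = ΔH / Σ(L/K) = 1.68 / 570.3 = 0.002946 m/d (same in every zone)
Zone A: v = q/n = 0.002946/0.17 = 0.01733 m/d → t_A = 693/0.01733 = 39990 d
Zone B: v = q/n = 0.002946/0.32 = 0.009206 m/d → t_B = 360/0.009206 = 39110 d
Total t = 39990 + 39110 = 79100 d
   = 79100 / 365 = 217 yr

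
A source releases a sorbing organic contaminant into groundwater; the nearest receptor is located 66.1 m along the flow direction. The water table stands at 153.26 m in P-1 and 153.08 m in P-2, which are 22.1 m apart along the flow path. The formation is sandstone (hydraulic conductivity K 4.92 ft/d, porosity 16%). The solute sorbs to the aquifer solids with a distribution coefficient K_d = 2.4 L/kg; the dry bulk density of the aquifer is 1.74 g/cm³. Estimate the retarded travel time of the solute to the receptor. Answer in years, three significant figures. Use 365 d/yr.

64.3 years

Hydraulic gradient i = (153.26 − 153.08) / 22.1 = 0.18 / 22.1 = 0.008145
K = 4.92 ft/d × 0.3048 = 1.500 m/d
q = Ki = 1.500 × 0.008145 = 0.01221 m/d
Seepage velocity v = q / n = 0.01221 / 0.16 = 0.07634 m/d
Retardation R = 1 + ρ_b·K_d/n = 1 + 1.74×2.4/0.16 = 27.10
Contaminant velocity v_c = v/R = 0.07634/27.10 = 0.002817 m/d
t = L/v_c = 66.1/0.002817 = 23470 d
   = 23470/365 = 64.3 yr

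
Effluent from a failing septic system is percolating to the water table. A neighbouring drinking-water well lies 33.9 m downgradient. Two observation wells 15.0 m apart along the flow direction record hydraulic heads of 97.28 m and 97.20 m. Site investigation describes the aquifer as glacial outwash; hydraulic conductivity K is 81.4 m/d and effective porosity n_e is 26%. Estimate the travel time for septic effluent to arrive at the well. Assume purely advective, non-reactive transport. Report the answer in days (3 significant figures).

20.3 days

Hydraulic gradient i = (97.28 − 97.20) / 15.0 = 0.08 / 15.0 = 0.005333
q = Ki = 81.4 × 0.005333 = 0.4341 m/d
Seepage velocity v = q / n = 0.4341 / 0.26 = 1.670 m/d
t = L / v = 33.9 / 1.670 = 20.30 d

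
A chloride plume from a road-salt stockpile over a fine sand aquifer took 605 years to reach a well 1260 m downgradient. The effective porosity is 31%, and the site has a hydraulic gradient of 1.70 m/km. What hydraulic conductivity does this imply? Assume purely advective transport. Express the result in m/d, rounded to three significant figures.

t = 605 years = 220800 d
v = L / t = 1260 / 220800 = 0.005706 m/d
K = v · n / i = 0.005706 × 0.31 / 0.0017 = 1.04 m/d

1.04 m/d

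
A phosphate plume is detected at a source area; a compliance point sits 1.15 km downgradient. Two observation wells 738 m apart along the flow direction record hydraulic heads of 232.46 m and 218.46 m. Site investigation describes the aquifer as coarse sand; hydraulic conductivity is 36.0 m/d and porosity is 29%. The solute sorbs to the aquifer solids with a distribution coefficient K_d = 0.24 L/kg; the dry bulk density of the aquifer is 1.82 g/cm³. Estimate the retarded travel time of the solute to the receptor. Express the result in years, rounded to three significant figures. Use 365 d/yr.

3.35 years

Hydraulic gradient i = (232.46 − 218.46) / 738 = 14.00 / 738 = 0.01897
q = Ki = 36.0 × 0.01897 = 0.6829 m/d
Seepage velocity v = q / n = 0.6829 / 0.29 = 2.355 m/d
Retardation R = 1 + ρ_b·K_d/n = 1 + 1.82×0.24/0.29 = 2.506
Contaminant velocity v_c = v/R = 2.355/2.506 = 0.9396 m/d
L = 1.15 km = 1150 m
t = L/v_c = 1150/0.9396 = 1224 d
   = 1224/365 = 3.35 yr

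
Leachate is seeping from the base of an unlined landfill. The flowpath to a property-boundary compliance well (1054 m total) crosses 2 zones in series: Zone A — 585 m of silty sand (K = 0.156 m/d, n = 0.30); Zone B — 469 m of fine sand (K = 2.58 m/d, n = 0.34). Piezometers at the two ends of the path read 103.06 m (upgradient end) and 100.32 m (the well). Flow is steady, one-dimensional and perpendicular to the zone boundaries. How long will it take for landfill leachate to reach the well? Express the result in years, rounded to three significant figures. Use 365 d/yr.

Total head drop ΔH = 103.06 − 100.32 = 2.74 m
Steady 1-D flow in series ⇒ the Darcy flux q is identical in every zone and the zone head losses add (resistances L/K in series).
Σ(L/K) = 585/0.156 + 469/2.58 = 3750 + 181.8 = 3932 d
q = ΔH / Σ(L/K) = 2.74 / 3932 = 6.969e-4 m/d (same in every zone)
Zone A: v = q/n = 6.969e-4/0.30 = 0.002323 m/d → t_A = 585/0.002323 = 251800 d
Zone B: v = q/n = 6.969e-4/0.34 = 0.002050 m/d → t_B = 469/0.002050 = 228800 d
Total t = 251800 + 228800 = 480700 d
   = 480700 / 365 = 1320 yr

1320 years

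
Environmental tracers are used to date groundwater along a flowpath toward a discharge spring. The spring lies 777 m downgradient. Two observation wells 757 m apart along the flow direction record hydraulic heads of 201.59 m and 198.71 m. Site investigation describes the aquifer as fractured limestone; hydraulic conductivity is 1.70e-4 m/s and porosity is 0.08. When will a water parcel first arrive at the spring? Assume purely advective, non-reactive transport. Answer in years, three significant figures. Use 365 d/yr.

Hydraulic gradient i = (201.59 − 198.71) / 757 = 2.88 / 757 = 0.003804
K = 1.70e-4 m/s × 86400 s/d = 14.69 m/d
Darcy flux q = K·i = 14.69 × 0.003804 = 0.05588 m/d
Average linear velocity = 0.05588 / 0.08 = 0.6985 m/d
t = L / v = 777 / 0.6985 = 1112 d
   = 1112 / 365 = 3.05 yr

3.05 years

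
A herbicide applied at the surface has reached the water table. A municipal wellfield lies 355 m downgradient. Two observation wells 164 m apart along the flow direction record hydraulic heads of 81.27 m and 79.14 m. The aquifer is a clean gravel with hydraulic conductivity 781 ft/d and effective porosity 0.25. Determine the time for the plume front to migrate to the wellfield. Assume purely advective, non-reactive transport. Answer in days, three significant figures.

Hydraulic gradient i = (81.27 − 79.14) / 164 = 2.13 / 164 = 0.01299
K = 781 ft/d × 0.3048 = 238.0 m/d
Specific discharge q = 238.0 × 0.01299 = 3.092 m/d
Seepage velocity v = q / n = 3.092 / 0.25 = 12.37 m/d
t = L / v = 355 / 12.37 = 28.71 d

28.7 days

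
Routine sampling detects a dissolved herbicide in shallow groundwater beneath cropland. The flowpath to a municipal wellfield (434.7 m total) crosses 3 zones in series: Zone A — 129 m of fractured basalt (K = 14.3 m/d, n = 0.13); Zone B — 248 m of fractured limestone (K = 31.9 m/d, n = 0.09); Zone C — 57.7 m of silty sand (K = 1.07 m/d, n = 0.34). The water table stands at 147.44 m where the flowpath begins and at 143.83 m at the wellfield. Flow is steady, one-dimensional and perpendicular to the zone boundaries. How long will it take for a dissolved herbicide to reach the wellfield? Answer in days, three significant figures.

1150 days

Total head drop ΔH = 147.44 − 143.83 = 3.61 m
Steady 1-D flow in series ⇒ the Darcy flux q is identical in every zone and the zone head losses add (resistances L/K in series).
Σ(L/K) = 129/14.3 + 248/31.9 + 57.7/1.07 = 9.021 + 7.774 + 53.93 = 70.72 d
q = ΔH / Σ(L/K) = 3.61 / 70.72 = 0.05105 m/d (same in every zone)
Zone A: v = q/n = 0.05105/0.13 = 0.3927 m/d → t_A = 129/0.3927 = 328.5 d
Zone B: v = q/n = 0.05105/0.09 = 0.5672 m/d → t_B = 248/0.5672 = 437.3 d
Zone C: v = q/n = 0.05105/0.34 = 0.1501 m/d → t_C = 57.7/0.1501 = 384.3 d
Total t = 328.5 + 437.3 + 384.3 = 1150 d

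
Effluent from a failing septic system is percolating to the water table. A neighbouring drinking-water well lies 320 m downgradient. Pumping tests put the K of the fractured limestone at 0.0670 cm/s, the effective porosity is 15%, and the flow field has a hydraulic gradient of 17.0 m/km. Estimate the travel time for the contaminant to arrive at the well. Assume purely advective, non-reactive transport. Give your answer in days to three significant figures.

K = 0.0670 cm/s × 864 = 57.89 m/d
Darcy flux q = K·i = 57.89 × 0.017 = 0.9841 m/d
Average linear velocity = 0.9841 / 0.15 = 6.561 m/d
t = L / v = 320 / 6.561 = 48.78 d

48.8 days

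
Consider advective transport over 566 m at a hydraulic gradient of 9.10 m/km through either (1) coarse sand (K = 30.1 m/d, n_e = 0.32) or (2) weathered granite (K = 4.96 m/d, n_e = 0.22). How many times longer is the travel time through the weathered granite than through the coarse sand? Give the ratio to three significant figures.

Unit 1 (coarse sand): v = 30.1×0.0091/0.32 = 0.8560 m/d, t = 566/0.8560 = 661.2 d
Unit 2 (weathered granite): v = 4.96×0.0091/0.22 = 0.2052 m/d, t = 566/0.2052 = 2759 d
t(weathered granite) / t(coarse sand) = 2759/661.2 = 4.17

4.17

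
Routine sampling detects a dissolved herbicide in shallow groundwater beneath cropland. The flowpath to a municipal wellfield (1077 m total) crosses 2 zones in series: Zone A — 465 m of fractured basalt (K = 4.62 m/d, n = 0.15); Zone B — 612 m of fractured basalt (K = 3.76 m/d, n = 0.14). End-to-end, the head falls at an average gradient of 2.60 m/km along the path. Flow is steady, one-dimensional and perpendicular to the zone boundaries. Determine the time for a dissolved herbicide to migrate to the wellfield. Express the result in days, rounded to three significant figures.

Steady 1-D flow in series ⇒ the Darcy flux q is identical in every zone and the zone head losses add (resistances L/K in series).
Σ(L/K) = 465/4.62 + 612/3.76 = 100.6 + 162.8 = 263.4 d
K_eq = L_total / Σ(L/K) = 1077 / 263.4 = 4.089 m/d
q = K_eq · i = 4.089 × 0.0026 = 0.01063 m/d (same in every zone)
Zone A: v = q/n = 0.01063/0.15 = 0.07087 m/d → t_A = 465/0.07087 = 6561 d
Zone B: v = q/n = 0.01063/0.14 = 0.07593 m/d → t_B = 612/0.07593 = 8060 d
Total t = 6561 + 8060 = 14620 d

14600 days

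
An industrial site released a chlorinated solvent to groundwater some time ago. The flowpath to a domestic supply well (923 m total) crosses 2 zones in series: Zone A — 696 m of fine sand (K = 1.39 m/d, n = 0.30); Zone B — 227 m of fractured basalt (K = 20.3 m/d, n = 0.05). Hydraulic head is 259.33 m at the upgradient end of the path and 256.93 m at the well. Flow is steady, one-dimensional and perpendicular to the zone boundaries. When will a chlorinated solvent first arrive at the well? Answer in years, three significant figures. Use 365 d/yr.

Total head drop ΔH = 259.33 − 256.93 = 2.40 m
Steady 1-D flow in series ⇒ the Darcy flux q is identical in every zone and the zone head losses add (resistances L/K in series).
Σ(L/K) = 696/1.39 + 227/20.3 = 500.7 + 11.18 = 511.9 d
q = ΔH / Σ(L/K) = 2.40 / 511.9 = 0.004688 m/d (same in every zone)
Zone A: v = q/n = 0.004688/0.30 = 0.01563 m/d → t_A = 696/0.01563 = 44540 d
Zone B: v = q/n = 0.004688/0.05 = 0.09377 m/d → t_B = 227/0.09377 = 2421 d
Total t = 44540 + 2421 = 46960 d
   = 46960 / 365 = 129 yr

129 years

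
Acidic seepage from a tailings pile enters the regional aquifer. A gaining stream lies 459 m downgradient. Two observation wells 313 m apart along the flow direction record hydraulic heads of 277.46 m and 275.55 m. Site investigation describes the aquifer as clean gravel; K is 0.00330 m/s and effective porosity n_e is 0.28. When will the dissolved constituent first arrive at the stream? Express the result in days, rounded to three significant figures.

73.9 days

Hydraulic gradient i = (277.46 − 275.55) / 313 = 1.91 / 313 = 0.006102
K = 0.00330 m/s × 86400 s/d = 285.1 m/d
Darcy flux q = K·i = 285.1 × 0.006102 = 1.740 m/d
v = Ki/n = 285.1·0.006102/0.28 = 6.214 m/d
t = L / v = 459 / 6.214 = 73.87 d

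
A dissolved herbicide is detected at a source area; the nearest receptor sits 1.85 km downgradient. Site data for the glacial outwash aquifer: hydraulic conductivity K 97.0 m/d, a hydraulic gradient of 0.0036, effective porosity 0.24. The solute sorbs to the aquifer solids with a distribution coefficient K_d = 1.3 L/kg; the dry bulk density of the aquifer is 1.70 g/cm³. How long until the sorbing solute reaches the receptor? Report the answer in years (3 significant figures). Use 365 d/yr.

35.6 years

Specific discharge q = 97.0 × 0.0036 = 0.3492 m/d
Average linear velocity = 0.3492 / 0.24 = 1.455 m/d
Retardation R = 1 + ρ_b·K_d/n = 1 + 1.70×1.3/0.24 = 10.21
Contaminant velocity v_c = v/R = 1.455/10.21 = 0.1425 m/d
L = 1.85 km = 1850 m
t = L/v_c = 1850/0.1425 = 12980 d
   = 12980/365 = 35.6 yr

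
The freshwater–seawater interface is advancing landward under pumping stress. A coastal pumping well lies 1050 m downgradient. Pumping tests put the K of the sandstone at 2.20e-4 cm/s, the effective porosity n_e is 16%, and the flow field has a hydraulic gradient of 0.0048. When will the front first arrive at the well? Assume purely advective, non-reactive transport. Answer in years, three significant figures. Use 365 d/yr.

504 years

K = 2.20e-4 cm/s × 864 = 0.1901 m/d
Specific discharge q = 0.1901 × 0.0048 = 9.124e-4 m/d
v_s = q/n_e = 9.124e-4/0.16 = 0.005702 m/d
t = L / v = 1050 / 0.005702 = 184100 d
   = 184100 / 365 = 504 yr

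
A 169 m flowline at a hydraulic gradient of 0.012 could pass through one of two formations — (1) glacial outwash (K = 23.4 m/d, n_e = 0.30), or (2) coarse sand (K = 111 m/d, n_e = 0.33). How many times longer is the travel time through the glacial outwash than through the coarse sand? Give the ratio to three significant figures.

Unit 1 (glacial outwash): v = 23.4×0.012/0.30 = 0.9360 m/d, t = 169/0.9360 = 180.6 d
Unit 2 (coarse sand): v = 111×0.012/0.33 = 4.036 m/d, t = 169/4.036 = 41.87 d
t(glacial outwash) / t(coarse sand) = 180.6/41.87 = 4.31

4.31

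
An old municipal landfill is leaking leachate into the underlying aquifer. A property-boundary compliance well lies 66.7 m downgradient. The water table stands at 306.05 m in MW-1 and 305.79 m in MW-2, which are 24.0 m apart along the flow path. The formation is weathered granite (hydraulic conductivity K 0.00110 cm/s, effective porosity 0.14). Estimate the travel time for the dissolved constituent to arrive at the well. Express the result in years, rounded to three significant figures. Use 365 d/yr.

Hydraulic gradient i = (306.05 − 305.79) / 24.0 = 0.26 / 24.0 = 0.01083
K = 0.00110 cm/s × 864 = 0.9504 m/d
Darcy flux q = K·i = 0.9504 × 0.01083 = 0.01030 m/d
v_s = q/n_e = 0.01030/0.14 = 0.07354 m/d
t = L / v = 66.7 / 0.07354 = 907.0 d
   = 907.0 / 365 = 2.48 yr

2.48 years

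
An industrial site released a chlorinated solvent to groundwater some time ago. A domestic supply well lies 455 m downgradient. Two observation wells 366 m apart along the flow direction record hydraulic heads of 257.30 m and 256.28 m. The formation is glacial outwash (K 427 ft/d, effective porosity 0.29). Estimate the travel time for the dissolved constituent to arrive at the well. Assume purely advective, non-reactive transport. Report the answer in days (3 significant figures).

Hydraulic gradient i = (257.30 − 256.28) / 366 = 1.02 / 366 = 0.002787
K = 427 ft/d × 0.3048 = 130.1 m/d
Darcy flux q = K·i = 130.1 × 0.002787 = 0.3627 m/d
Seepage velocity v = q / n = 0.3627 / 0.29 = 1.251 m/d
t = L / v = 455 / 1.251 = 363.8 d

364 days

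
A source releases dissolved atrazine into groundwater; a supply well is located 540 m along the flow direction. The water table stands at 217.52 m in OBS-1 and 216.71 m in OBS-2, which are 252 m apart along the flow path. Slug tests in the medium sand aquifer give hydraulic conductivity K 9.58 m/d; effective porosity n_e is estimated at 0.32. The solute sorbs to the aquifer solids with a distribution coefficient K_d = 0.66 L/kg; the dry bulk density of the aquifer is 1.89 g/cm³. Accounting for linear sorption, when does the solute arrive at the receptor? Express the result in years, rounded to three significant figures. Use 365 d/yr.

Hydraulic gradient i = (217.52 − 216.71) / 252 = 0.81 / 252 = 0.003214
Darcy flux q = K·i = 9.58 × 0.003214 = 0.03079 m/d
v = Ki/n = 9.58·0.003214/0.32 = 0.09623 m/d
Retardation R = 1 + ρ_b·K_d/n = 1 + 1.89×0.66/0.32 = 4.898
Contaminant velocity v_c = v/R = 0.09623/4.898 = 0.01965 m/d
t = L/v_c = 540/0.01965 = 27490 d
   = 27490/365 = 75.3 yr

75.3 years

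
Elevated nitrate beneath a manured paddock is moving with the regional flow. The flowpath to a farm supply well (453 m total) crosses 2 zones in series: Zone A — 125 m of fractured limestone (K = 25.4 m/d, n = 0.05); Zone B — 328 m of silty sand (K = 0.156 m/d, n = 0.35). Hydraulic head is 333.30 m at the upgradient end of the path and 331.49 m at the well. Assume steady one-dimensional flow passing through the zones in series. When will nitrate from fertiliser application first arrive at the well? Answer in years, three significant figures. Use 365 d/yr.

386 years

Total head drop ΔH = 333.30 − 331.49 = 1.81 m
Steady 1-D flow in series ⇒ the Darcy flux q is identical in every zone and the zone head losses add (resistances L/K in series).
Σ(L/K) = 125/25.4 + 328/0.156 = 4.921 + 2103 = 2107 d
q = ΔH / Σ(L/K) = 1.81 / 2107 = 8.588e-4 m/d (same in every zone)
Zone A: v = q/n = 8.588e-4/0.05 = 0.01718 m/d → t_A = 125/0.01718 = 7277 d
Zone B: v = q/n = 8.588e-4/0.35 = 0.002454 m/d → t_B = 328/0.002454 = 133700 d
Total t = 7277 + 133700 = 140900 d
   = 140900 / 365 = 386 yr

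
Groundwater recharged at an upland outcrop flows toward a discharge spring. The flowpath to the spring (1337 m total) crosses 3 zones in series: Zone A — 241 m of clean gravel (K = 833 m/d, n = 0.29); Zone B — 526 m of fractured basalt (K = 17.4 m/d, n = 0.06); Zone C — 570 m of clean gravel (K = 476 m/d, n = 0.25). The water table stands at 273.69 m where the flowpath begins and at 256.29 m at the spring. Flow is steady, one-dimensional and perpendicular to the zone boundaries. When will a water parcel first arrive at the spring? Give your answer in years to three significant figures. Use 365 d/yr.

1.22 years

Total head drop ΔH = 273.69 − 256.29 = 17.40 m
Continuity: the same q passes through each zone, so ΔH = q·Σ(L_j/K_j) — the zones act as resistances in series.
Σ(L/K) = 241/833 + 526/17.4 + 570/476 = 0.2893 + 30.23 + 1.197 = 31.72 d
q = ΔH / Σ(L/K) = 17.40 / 31.72 = 0.5486 m/d (same in every zone)
Zone A: v = q/n = 0.5486/0.29 = 1.892 m/d → t_A = 241/1.892 = 127.4 d
Zone B: v = q/n = 0.5486/0.06 = 9.143 m/d → t_B = 526/9.143 = 57.53 d
Zone C: v = q/n = 0.5486/0.25 = 2.194 m/d → t_C = 570/2.194 = 259.7 d
Total t = 127.4 + 57.53 + 259.7 = 444.7 d
   = 444.7 / 365 = 1.22 yr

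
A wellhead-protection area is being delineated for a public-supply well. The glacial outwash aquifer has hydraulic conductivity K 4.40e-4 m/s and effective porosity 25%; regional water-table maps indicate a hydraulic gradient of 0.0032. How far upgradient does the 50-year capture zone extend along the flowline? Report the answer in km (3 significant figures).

K = 4.40e-4 m/s × 86400 s/d = 38.02 m/d
q = Ki = 38.02 × 0.0032 = 0.1217 m/d
v_s = q/n_e = 0.1217/0.25 = 0.4866 m/d
T = 50 yr × 365 = 18250 d
L = v × T = 0.4866 × 18250 = 8881 m
   = 8.88 km

8.88 km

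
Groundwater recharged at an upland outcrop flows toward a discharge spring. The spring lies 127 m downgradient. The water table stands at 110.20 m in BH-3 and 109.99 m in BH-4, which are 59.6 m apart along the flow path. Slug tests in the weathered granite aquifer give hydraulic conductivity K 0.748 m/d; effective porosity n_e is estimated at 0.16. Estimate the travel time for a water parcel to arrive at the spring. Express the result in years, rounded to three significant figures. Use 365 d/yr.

21.1 years

Hydraulic gradient i = (110.20 − 109.99) / 59.6 = 0.21 / 59.6 = 0.003523
q = Ki = 0.748 × 0.003523 = 0.002636 m/d
v_s = q/n_e = 0.002636/0.16 = 0.01647 m/d
t = L / v = 127 / 0.01647 = 7710 d
   = 7710 / 365 = 21.1 yr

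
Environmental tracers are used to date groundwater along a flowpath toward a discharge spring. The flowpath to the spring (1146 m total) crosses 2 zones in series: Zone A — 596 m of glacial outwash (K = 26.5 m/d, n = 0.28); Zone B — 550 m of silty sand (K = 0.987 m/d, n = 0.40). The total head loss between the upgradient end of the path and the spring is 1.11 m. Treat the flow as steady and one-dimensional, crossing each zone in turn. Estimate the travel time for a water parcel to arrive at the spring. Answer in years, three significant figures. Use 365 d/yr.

Steady 1-D flow in series ⇒ the Darcy flux q is identical in every zone and the zone head losses add (resistances L/K in series).
Σ(L/K) = 596/26.5 + 550/0.987 = 22.49 + 557.2 = 579.7 d
q = ΔH / Σ(L/K) = 1.11 / 579.7 = 0.001915 m/d (same in every zone)
Zone A: v = q/n = 0.001915/0.28 = 0.006838 m/d → t_A = 596/0.006838 = 87160 d
Zone B: v = q/n = 0.001915/0.40 = 0.004787 m/d → t_B = 550/0.004787 = 114900 d
Total t = 87160 + 114900 = 202100 d
   = 202100 / 365 = 554 yr

554 years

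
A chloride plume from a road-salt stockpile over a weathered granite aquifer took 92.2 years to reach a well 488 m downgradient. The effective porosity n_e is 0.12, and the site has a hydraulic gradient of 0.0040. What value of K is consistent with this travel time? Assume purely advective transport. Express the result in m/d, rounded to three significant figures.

0.435 m/d

t = 92.2 years = 33650 d
v = L / t = 488 / 33650 = 0.01450 m/d
K = v · n / i = 0.01450 × 0.12 / 0.0040 = 0.435 m/d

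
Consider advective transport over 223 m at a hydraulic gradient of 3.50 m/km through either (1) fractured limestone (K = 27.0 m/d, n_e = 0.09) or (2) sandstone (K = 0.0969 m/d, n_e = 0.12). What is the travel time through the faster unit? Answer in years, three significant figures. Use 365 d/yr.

Unit 1 (fractured limestone): v = 27.0×0.0035/0.09 = 1.050 m/d, t = 223/1.050 = 212.4 d
Unit 2 (sandstone): v = 0.0969×0.0035/0.12 = 0.002826 m/d, t = 223/0.002826 = 78900 d
Faster: 212.4 d / 365 = 0.582 yr

0.582 years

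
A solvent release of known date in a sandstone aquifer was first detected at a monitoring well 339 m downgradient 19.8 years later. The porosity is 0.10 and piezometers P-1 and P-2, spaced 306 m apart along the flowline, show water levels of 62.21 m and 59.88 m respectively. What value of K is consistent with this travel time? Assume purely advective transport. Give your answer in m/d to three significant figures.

0.616 m/d

Hydraulic gradient i = (62.21 − 59.88) / 306 = 2.33 / 306 = 0.007614
t = 19.8 years = 7227 d
v = L / t = 339 / 7227 = 0.04691 m/d
K = v · n / i = 0.04691 × 0.10 / 0.007614 = 0.616 m/d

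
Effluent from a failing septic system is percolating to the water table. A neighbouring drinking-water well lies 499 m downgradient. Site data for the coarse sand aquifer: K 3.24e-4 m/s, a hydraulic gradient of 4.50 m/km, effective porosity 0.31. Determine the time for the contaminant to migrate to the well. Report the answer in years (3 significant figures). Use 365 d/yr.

K = 3.24e-4 m/s × 86400 s/d = 27.99 m/d
Darcy flux q = K·i = 27.99 × 0.0045 = 0.1260 m/d
v = Ki/n = 27.99·0.0045/0.31 = 0.4064 m/d
t = L / v = 499 / 0.4064 = 1228 d
   = 1228 / 365 = 3.36 yr

3.36 years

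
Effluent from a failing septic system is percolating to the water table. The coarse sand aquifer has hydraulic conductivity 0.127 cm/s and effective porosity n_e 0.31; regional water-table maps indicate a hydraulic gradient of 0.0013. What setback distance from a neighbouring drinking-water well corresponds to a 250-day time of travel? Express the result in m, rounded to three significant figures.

K = 0.127 cm/s × 864 = 109.7 m/d
Specific discharge q = 109.7 × 0.0013 = 0.1426 m/d
Average linear velocity = 0.1426 / 0.31 = 0.4601 m/d
L = v × T = 0.4601 × 250 = 115.0 m

115 m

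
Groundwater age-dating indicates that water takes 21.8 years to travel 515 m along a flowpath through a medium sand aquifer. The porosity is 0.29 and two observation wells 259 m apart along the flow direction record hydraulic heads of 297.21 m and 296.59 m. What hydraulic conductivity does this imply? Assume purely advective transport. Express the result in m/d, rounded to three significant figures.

Hydraulic gradient i = (297.21 − 296.59) / 259 = 0.62 / 259 = 0.002394
t = 21.8 years = 7957 d
v = L / t = 515 / 7957 = 0.06472 m/d
K = v · n / i = 0.06472 × 0.29 / 0.002394 = 7.84 m/d

7.84 m/d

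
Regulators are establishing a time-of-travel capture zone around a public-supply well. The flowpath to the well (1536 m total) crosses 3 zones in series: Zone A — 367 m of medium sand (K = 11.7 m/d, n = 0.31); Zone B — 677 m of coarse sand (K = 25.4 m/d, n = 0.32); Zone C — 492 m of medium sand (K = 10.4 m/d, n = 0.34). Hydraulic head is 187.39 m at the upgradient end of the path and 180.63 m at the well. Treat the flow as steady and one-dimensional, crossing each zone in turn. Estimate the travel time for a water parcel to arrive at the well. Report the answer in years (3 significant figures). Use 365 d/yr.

21.2 years

Total head drop ΔH = 187.39 − 180.63 = 6.76 m
Continuity: the same q passes through each zone, so ΔH = q·Σ(L_j/K_j) — the zones act as resistances in series.
Σ(L/K) = 367/11.7 + 677/25.4 + 492/10.4 = 31.37 + 26.65 + 47.31 = 105.3 d
q = ΔH / Σ(L/K) = 6.76 / 105.3 = 0.06418 m/d (same in every zone)
Zone A: v = q/n = 0.06418/0.31 = 0.2070 m/d → t_A = 367/0.2070 = 1773 d
Zone B: v = q/n = 0.06418/0.32 = 0.2006 m/d → t_B = 677/0.2006 = 3376 d
Zone C: v = q/n = 0.06418/0.34 = 0.1888 m/d → t_C = 492/0.1888 = 2606 d
Total t = 1773 + 3376 + 2606 = 7755 d
   = 7755 / 365 = 21.2 yr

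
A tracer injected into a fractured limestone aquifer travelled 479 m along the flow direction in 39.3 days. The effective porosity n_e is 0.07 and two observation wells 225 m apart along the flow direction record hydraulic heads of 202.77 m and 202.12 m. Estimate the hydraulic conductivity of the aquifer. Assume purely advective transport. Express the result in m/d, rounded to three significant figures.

295 m/d

Hydraulic gradient i = (202.77 − 202.12) / 225 = 0.65 / 225 = 0.002889
v = L / t = 479 / 39.3 = 12.19 m/d
K = v · n / i = 12.19 × 0.07 / 0.002889 = 295 m/d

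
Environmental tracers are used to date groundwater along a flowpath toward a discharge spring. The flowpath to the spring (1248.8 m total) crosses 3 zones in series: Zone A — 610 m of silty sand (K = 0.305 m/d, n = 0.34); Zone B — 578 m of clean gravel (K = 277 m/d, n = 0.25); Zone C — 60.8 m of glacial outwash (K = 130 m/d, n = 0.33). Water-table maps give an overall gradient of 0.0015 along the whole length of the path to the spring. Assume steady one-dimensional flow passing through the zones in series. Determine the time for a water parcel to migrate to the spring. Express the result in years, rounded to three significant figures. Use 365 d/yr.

For zones in series the flux q is common to all zones; the equivalent conductivity is the harmonic (thickness-weighted) mean, K_eq = L_total / Σ(L_j/K_j).
Σ(L/K) = 610/0.305 + 578/277 + 60.8/130 = 2000 + 2.087 + 0.4677 = 2003 d
K_eq = L_total / Σ(L/K) = 1248.8 / 2003 = 0.6236 m/d
q = K_eq · i = 0.6236 × 0.0015 = 9.354e-4 m/d (same in every zone)
Zone A: v = q/n = 9.354e-4/0.34 = 0.002751 m/d → t_A = 610/0.002751 = 221700 d
Zone B: v = q/n = 9.354e-4/0.25 = 0.003742 m/d → t_B = 578/0.003742 = 154500 d
Zone C: v = q/n = 9.354e-4/0.33 = 0.002835 m/d → t_C = 60.8/0.002835 = 21450 d
Total t = 221700 + 154500 + 21450 = 397700 d
   = 397700 / 365 = 1090 yr

1090 years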